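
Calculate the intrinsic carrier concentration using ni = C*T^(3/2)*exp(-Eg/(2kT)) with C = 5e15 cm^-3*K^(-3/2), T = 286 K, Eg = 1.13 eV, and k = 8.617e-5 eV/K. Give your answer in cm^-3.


Step 1: Compute kT = 8.617e-5 * 286 = 0.02464462 eV
Step 2: Exponent = -Eg/(2kT) = -1.13/(2*0.02464462) = -22.92590
Step 3: T^(3/2) = 286^1.5 = 4836.70
Step 4: ni = 5e15 * 4836.70 * exp(-22.92590) = 2.67e+09 cm^-3

2.67e+09


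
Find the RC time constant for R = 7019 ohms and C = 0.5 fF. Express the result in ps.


Step 1: tau = R * C
Step 2: tau = 7019 * 0.5 fF = 7019 * 5.0e-16 F
Step 3: tau = 3.5095e-12 s = 3.5095 ps

3.5095


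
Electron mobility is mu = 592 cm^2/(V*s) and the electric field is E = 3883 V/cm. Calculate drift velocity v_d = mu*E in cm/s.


Step 1: v_d = mu * E
Step 2: v_d = 592 * 3883 = 2298736
Step 3: v_d = 2.30e+06 cm/s

2.30e+06


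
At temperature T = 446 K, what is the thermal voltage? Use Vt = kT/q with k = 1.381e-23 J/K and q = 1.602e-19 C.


Step 1: kT = 1.381e-23 * 446 = 6.15926e-21 J
Step 2: Vt = kT/q = 6.15926e-21 / 1.602e-19
Step 3: Vt = 0.03845 V

0.03845


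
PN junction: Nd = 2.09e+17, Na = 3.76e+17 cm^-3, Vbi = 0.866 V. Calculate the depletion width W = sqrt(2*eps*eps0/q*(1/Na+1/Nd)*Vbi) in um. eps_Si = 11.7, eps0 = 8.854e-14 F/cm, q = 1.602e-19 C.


Step 1: 1/Na + 1/Nd = 1/3.76e+17 + 1/2.09e+17 = 7.44426e-18
Step 2: 2*eps*eps0/q = 2*11.7*8.854e-14/1.602e-19 = 1.293281e+07
Step 3: W^2 = 1.293281e+07 * 7.44426e-18 * 0.866 = 8.33743e-11
Step 4: W = sqrt(8.33743e-11) = 9.131e-06 cm = 0.09131 um

0.09131


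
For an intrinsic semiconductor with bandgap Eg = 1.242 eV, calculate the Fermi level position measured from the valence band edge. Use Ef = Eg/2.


Step 1: For an intrinsic semiconductor, the Fermi level sits at midgap.
Step 2: Ef = Eg / 2 = 1.242 / 2 = 0.621 eV

0.621


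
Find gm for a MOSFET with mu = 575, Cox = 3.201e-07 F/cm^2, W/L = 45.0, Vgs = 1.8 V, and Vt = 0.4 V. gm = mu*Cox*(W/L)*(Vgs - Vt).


Step 1: Vov = Vgs - Vt = 1.8 - 0.4 = 1.4 V
Step 2: gm = mu * Cox * (W/L) * Vov
Step 3: gm = 575 * 3.201e-07 * 45.0 * 1.4 = 1.16e-02 S

1.16e-02


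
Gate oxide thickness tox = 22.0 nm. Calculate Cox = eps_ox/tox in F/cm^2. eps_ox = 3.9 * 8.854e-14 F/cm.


Step 1: eps_ox = 3.9 * 8.854e-14 = 3.45306e-13 F/cm
Step 2: tox in cm = 22.0 nm * 1e-7 = 2.2000e-06 cm
Step 3: Cox = 3.45306e-13 / 2.2000e-06 = 1.57e-07 F/cm^2

1.57e-07


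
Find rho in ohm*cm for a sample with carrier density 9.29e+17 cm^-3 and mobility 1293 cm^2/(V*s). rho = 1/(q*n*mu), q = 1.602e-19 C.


Step 1: sigma = q * n * mu = 1.602e-19 * 9.29e+17 * 1293 = 1.92432e+02 S/cm
Step 2: rho = 1 / sigma = 1 / 1.92432e+02 = 0.005197 ohm*cm

0.005197


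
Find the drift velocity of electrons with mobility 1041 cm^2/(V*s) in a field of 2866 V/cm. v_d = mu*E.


Step 1: v_d = mu * E
Step 2: v_d = 1041 * 2866 = 2983506
Step 3: v_d = 2.98e+06 cm/s

2.98e+06


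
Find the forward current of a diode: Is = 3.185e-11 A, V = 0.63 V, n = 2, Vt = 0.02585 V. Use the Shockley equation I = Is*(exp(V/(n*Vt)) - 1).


Step 1: V/(n*Vt) = 0.63/(2*0.02585) = 12.1857
Step 2: exp(12.1857) = 1.9597e+05
Step 3: I = 3.185e-11 * (1.9597e+05 - 1) = 6.24e-06 A

6.24e-06


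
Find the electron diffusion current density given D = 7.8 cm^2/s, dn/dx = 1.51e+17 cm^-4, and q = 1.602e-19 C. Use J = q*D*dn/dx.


Step 1: J = q * D * (dn/dx)
Step 2: J = 1.602e-19 * 7.8 * 1.51e+17
Step 3: J = 1.89e-01 A/cm^2

1.89e-01


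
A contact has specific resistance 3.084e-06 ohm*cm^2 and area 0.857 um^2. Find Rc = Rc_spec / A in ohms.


Step 1: Convert area to cm^2: 0.857 um^2 = 8.5700e-09 cm^2
Step 2: Rc = Rc_spec / A = 3.084e-06 / 8.5700e-09
Step 3: Rc = 3.60e+02 ohms

3.60e+02


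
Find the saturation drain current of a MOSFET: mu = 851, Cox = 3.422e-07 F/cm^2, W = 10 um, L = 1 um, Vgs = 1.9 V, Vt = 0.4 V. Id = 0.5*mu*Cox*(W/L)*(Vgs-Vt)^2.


Step 1: Overdrive voltage Vov = Vgs - Vt = 1.9 - 0.4 = 1.5 V
Step 2: W/L = 10/1 = 10
Step 3: Id = 0.5 * 851 * 3.422e-07 * 10 * 1.5^2
Step 4: Id = 3.28e-03 A

3.28e-03


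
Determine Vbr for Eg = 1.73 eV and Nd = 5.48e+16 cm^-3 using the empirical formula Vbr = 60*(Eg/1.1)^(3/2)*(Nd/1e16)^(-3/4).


Step 1: Eg/1.1 = 1.73/1.1 = 1.572727
Step 2: (Eg/1.1)^1.5 = 1.572727^1.5 = 1.972332
Step 3: (Nd/1e16)^(-0.75) = (5.48)^(-0.75) = 0.279199
Step 4: Vbr = 60 * 1.972332 * 0.279199 = 33.0 V

33.0


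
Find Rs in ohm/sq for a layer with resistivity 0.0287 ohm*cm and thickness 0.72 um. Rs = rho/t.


Step 1: Convert thickness to cm: t = 0.72 um = 7.2000e-05 cm
Step 2: Rs = rho / t = 0.0287 / 7.2000e-05
Step 3: Rs = 398.6 ohm/sq

398.6


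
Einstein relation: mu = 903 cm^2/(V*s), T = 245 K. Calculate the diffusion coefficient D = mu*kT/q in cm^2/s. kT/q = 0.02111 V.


Step 1: D = mu * (kT/q)
Step 2: D = 903 * 0.02111
Step 3: D = 19.06 cm^2/s

19.06


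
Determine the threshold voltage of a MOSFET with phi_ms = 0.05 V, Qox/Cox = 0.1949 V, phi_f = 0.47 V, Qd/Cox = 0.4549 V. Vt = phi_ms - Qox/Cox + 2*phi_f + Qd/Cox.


Step 1: Vt = phi_ms - Qox/Cox + 2*phi_f + Qd/Cox
Step 2: Vt = 0.05 - 0.1949 + 2*0.47 + 0.4549
Step 3: Vt = 0.05 - 0.1949 + 0.94 + 0.4549
Step 4: Vt = 1.25 V

1.25


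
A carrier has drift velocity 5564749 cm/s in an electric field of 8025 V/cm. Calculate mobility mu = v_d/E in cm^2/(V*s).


Step 1: mu = v_d / E
Step 2: mu = 5564749 / 8025
Step 3: mu = 693.43 cm^2/(V*s)

693.43


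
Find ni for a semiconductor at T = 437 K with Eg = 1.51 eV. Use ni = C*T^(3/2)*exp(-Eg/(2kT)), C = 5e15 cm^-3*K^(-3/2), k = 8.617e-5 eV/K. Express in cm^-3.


Step 1: Compute kT = 8.617e-5 * 437 = 0.03765629 eV
Step 2: Exponent = -Eg/(2kT) = -1.51/(2*0.03765629) = -20.04977
Step 3: T^(3/2) = 437^1.5 = 9135.29
Step 4: ni = 5e15 * 9135.29 * exp(-20.04977) = 8.96e+10 cm^-3

8.96e+10


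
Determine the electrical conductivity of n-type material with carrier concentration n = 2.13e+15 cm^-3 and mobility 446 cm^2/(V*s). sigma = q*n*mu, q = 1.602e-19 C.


Step 1: sigma = q * n * mu
Step 2: sigma = 1.602e-19 * 2.13e+15 * 446
Step 3: sigma = 1.522e-01 S/cm

1.522e-01


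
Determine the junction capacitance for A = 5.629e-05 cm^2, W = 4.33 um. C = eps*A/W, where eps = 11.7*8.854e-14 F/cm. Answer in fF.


Step 1: eps_Si = 11.7 * 8.854e-14 = 1.035918e-12 F/cm
Step 2: W in cm = 4.33 * 1e-4 = 4.33e-04 cm
Step 3: C = 1.035918e-12 * 5.629e-05 / 4.33e-04 = 1.346693e-13 F
Step 4: C = 134.67 fF

134.67


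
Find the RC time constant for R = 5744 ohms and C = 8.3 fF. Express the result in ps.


Step 1: tau = R * C
Step 2: tau = 5744 * 8.3 fF = 5744 * 8.3e-15 F
Step 3: tau = 4.76752e-11 s = 47.6752 ps

47.6752


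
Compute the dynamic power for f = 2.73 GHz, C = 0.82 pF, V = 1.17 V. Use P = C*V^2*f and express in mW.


Step 1: V^2 = 1.17^2 = 1.3689 V^2
Step 2: P = C*V^2*f = 0.82e-12 F * 1.3689 * 2.73e9 Hz
Step 3: P = 3.06441954e-03 W
Step 4: P = 3.064 mW

3.064


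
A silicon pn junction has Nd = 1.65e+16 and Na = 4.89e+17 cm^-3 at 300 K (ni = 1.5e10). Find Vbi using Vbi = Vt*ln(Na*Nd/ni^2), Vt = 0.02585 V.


Step 1: Compute Na*Nd/ni^2 = 4.89e+17 * 1.65e+16 / (1.5e10)^2 = 3.5860e+13
Step 2: ln(3.5860e+13) = 31.2106
Step 3: Vbi = 0.02585 * 31.2106 = 0.807 V

0.807


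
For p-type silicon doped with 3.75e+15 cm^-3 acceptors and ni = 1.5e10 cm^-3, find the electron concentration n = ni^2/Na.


Step 1: Majority hole concentration p ≈ Na = 3.75e+15 cm^-3
Step 2: n = ni^2 / Na = (1.5e10)^2 / 3.75e+15
Step 3: n = 6.00e+04 cm^-3

6.00e+04


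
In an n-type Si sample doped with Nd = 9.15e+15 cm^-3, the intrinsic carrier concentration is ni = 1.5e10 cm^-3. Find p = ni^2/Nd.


Step 1: Since Nd >> ni, n ≈ Nd = 9.15e+15 cm^-3
Step 2: p = ni^2 / n = (1.5e10)^2 / 9.15e+15
Step 3: p = 2.25e20 / 9.15e+15 = 2.46e+04 cm^-3

2.46e+04


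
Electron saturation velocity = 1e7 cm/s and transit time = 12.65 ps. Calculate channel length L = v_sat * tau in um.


Step 1: tau in seconds = 12.65 ps * 1e-12 = 1.2650e-11 s
Step 2: L = v_sat * tau = 1e7 * 1.2650e-11 = 1.2650e-04 cm
Step 3: L in um = 1.2650e-04 * 1e4 = 1.265 um

1.265


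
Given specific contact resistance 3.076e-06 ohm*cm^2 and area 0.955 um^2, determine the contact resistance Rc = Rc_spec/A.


Step 1: Convert area to cm^2: 0.955 um^2 = 9.5500e-09 cm^2
Step 2: Rc = Rc_spec / A = 3.076e-06 / 9.5500e-09
Step 3: Rc = 3.22e+02 ohms

3.22e+02


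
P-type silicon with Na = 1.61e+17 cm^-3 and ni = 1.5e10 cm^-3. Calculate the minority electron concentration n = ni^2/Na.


Step 1: Majority hole concentration p ≈ Na = 1.61e+17 cm^-3
Step 2: n = ni^2 / Na = (1.5e10)^2 / 1.61e+17
Step 3: n = 1.40e+03 cm^-3

1.40e+03


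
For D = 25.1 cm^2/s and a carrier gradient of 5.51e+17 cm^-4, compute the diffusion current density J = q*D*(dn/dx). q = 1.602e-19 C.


Step 1: J = q * D * (dn/dx)
Step 2: J = 1.602e-19 * 25.1 * 5.51e+17
Step 3: J = 2.22e+00 A/cm^2

2.22e+00


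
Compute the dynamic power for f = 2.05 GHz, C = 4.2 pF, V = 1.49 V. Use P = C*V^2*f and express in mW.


Step 1: V^2 = 1.49^2 = 2.2201 V^2
Step 2: P = C*V^2*f = 4.2e-12 F * 2.2201 * 2.05e9 Hz
Step 3: P = 1.9115061e-02 W
Step 4: P = 19.115 mW

19.115


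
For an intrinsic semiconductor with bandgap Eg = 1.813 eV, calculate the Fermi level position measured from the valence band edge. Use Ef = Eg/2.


Step 1: For an intrinsic semiconductor, the Fermi level sits at midgap.
Step 2: Ef = Eg / 2 = 1.813 / 2 = 0.9065 eV

0.9065


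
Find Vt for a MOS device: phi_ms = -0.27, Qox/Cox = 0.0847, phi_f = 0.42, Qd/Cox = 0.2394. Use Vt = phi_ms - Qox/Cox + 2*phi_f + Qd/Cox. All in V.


Step 1: Vt = phi_ms - Qox/Cox + 2*phi_f + Qd/Cox
Step 2: Vt = -0.27 - 0.0847 + 2*0.42 + 0.2394
Step 3: Vt = -0.27 - 0.0847 + 0.84 + 0.2394
Step 4: Vt = 0.7247 V

0.7247


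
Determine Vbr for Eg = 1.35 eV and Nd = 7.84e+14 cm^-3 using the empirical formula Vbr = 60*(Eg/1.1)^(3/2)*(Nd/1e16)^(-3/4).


Step 1: Eg/1.1 = 1.35/1.1 = 1.227273
Step 2: (Eg/1.1)^1.5 = 1.227273^1.5 = 1.359602
Step 3: (Nd/1e16)^(-0.75) = (0.0784)^(-0.75) = 6.749366
Step 4: Vbr = 60 * 1.359602 * 6.749366 = 550.6 V

550.6


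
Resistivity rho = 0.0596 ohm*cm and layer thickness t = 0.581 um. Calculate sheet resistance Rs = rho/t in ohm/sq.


Step 1: Convert thickness to cm: t = 0.581 um = 5.8100e-05 cm
Step 2: Rs = rho / t = 0.0596 / 5.8100e-05
Step 3: Rs = 1025.8 ohm/sq

1025.8


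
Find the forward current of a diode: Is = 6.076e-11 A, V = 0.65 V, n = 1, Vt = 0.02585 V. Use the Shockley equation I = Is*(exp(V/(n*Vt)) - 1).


Step 1: V/(n*Vt) = 0.65/(1*0.02585) = 25.1451
Step 2: exp(25.1451) = 8.3249e+10
Step 3: I = 6.076e-11 * (8.3249e+10 - 1) = 5.06e+00 A

5.06e+00


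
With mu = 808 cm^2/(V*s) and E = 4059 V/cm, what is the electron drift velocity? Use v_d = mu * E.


Step 1: v_d = mu * E
Step 2: v_d = 808 * 4059 = 3279672
Step 3: v_d = 3.28e+06 cm/s

3.28e+06


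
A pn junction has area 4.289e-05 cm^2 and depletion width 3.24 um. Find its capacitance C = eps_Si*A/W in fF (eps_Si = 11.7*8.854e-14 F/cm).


Step 1: eps_Si = 11.7 * 8.854e-14 = 1.035918e-12 F/cm
Step 2: W in cm = 3.24 * 1e-4 = 3.24e-04 cm
Step 3: C = 1.035918e-12 * 4.289e-05 / 3.24e-04 = 1.371312e-13 F
Step 4: C = 137.13 fF

137.13


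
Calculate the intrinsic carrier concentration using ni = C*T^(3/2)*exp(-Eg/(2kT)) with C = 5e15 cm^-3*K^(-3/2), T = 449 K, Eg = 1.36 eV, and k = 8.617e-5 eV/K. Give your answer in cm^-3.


Step 1: Compute kT = 8.617e-5 * 449 = 0.03869033 eV
Step 2: Exponent = -Eg/(2kT) = -1.36/(2*0.03869033) = -17.57545
Step 3: T^(3/2) = 449^1.5 = 9514.14
Step 4: ni = 5e15 * 9514.14 * exp(-17.57545) = 1.11e+12 cm^-3

1.11e+12


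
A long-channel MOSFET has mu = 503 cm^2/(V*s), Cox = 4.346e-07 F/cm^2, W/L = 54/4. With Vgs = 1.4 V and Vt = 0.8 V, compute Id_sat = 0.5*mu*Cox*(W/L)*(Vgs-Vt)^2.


Step 1: Overdrive voltage Vov = Vgs - Vt = 1.4 - 0.8 = 0.6 V
Step 2: W/L = 54/4 = 13.5
Step 3: Id = 0.5 * 503 * 4.346e-07 * 13.5 * 0.6^2
Step 4: Id = 5.31e-04 A

5.31e-04


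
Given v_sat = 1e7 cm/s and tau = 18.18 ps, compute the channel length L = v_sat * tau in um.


Step 1: tau in seconds = 18.18 ps * 1e-12 = 1.8180e-11 s
Step 2: L = v_sat * tau = 1e7 * 1.8180e-11 = 1.8180e-04 cm
Step 3: L in um = 1.8180e-04 * 1e4 = 1.818 um

1.818


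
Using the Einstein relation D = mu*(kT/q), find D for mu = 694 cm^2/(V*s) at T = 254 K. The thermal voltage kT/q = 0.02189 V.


Step 1: D = mu * (kT/q)
Step 2: D = 694 * 0.02189
Step 3: D = 15.19 cm^2/s

15.19


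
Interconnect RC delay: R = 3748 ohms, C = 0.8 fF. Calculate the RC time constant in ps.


Step 1: tau = R * C
Step 2: tau = 3748 * 0.8 fF = 3748 * 8.0e-16 F
Step 3: tau = 2.9984e-12 s = 2.9984 ps

2.9984


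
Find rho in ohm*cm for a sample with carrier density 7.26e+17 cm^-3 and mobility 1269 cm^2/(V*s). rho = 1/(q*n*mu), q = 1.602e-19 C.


Step 1: sigma = q * n * mu = 1.602e-19 * 7.26e+17 * 1269 = 1.47591e+02 S/cm
Step 2: rho = 1 / sigma = 1 / 1.47591e+02 = 0.006775 ohm*cm

0.006775


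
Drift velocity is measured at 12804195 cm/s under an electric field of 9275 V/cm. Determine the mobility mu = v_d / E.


Step 1: mu = v_d / E
Step 2: mu = 12804195 / 9275
Step 3: mu = 1380.51 cm^2/(V*s)

1380.51


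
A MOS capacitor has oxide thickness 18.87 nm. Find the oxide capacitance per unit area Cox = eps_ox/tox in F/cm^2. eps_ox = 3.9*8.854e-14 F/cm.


Step 1: eps_ox = 3.9 * 8.854e-14 = 3.45306e-13 F/cm
Step 2: tox in cm = 18.87 nm * 1e-7 = 1.8870e-06 cm
Step 3: Cox = 3.45306e-13 / 1.8870e-06 = 1.83e-07 F/cm^2

1.83e-07


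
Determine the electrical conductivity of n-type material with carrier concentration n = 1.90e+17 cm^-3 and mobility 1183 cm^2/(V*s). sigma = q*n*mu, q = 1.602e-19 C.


Step 1: sigma = q * n * mu
Step 2: sigma = 1.602e-19 * 1.90e+17 * 1183
Step 3: sigma = 3.601e+01 S/cm

3.601e+01


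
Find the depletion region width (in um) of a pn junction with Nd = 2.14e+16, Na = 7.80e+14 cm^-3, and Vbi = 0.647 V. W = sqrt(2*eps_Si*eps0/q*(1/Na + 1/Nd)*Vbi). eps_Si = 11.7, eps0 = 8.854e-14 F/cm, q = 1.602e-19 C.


Step 1: 1/Na + 1/Nd = 1/7.80e+14 + 1/2.14e+16 = 1.32878e-15
Step 2: 2*eps*eps0/q = 2*11.7*8.854e-14/1.602e-19 = 1.293281e+07
Step 3: W^2 = 1.293281e+07 * 1.32878e-15 * 0.647 = 1.11186e-08
Step 4: W = sqrt(1.11186e-08) = 1.054e-04 cm = 1.054 um

1.054


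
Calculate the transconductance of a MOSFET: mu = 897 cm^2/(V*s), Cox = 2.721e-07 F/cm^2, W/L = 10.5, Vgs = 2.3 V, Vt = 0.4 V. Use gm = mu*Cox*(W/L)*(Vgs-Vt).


Step 1: Vov = Vgs - Vt = 2.3 - 0.4 = 1.9 V
Step 2: gm = mu * Cox * (W/L) * Vov
Step 3: gm = 897 * 2.721e-07 * 10.5 * 1.9 = 4.87e-03 S

4.87e-03


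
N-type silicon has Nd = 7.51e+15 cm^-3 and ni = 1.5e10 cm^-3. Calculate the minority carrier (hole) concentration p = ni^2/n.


Step 1: Since Nd >> ni, n ≈ Nd = 7.51e+15 cm^-3
Step 2: p = ni^2 / n = (1.5e10)^2 / 7.51e+15
Step 3: p = 2.25e20 / 7.51e+15 = 3.00e+04 cm^-3

3.00e+04


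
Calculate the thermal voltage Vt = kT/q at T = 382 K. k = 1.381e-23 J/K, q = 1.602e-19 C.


Step 1: kT = 1.381e-23 * 382 = 5.27542e-21 J
Step 2: Vt = kT/q = 5.27542e-21 / 1.602e-19
Step 3: Vt = 0.03293 V

0.03293


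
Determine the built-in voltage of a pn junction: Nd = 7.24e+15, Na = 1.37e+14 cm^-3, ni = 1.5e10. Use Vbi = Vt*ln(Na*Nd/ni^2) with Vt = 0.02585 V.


Step 1: Compute Na*Nd/ni^2 = 1.37e+14 * 7.24e+15 / (1.5e10)^2 = 4.4084e+09
Step 2: ln(4.4084e+09) = 22.2068
Step 3: Vbi = 0.02585 * 22.2068 = 0.574 V

0.574


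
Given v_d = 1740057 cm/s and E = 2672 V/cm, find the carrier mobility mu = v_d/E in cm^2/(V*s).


Step 1: mu = v_d / E
Step 2: mu = 1740057 / 2672
Step 3: mu = 651.22 cm^2/(V*s)

651.22


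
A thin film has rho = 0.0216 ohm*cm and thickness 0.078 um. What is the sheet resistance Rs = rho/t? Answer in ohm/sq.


Step 1: Convert thickness to cm: t = 0.078 um = 7.8000e-06 cm
Step 2: Rs = rho / t = 0.0216 / 7.8000e-06
Step 3: Rs = 2769.2 ohm/sq

2769.2


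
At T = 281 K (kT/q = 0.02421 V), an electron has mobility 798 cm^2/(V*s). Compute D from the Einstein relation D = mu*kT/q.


Step 1: D = mu * (kT/q)
Step 2: D = 798 * 0.02421
Step 3: D = 19.32 cm^2/s

19.32


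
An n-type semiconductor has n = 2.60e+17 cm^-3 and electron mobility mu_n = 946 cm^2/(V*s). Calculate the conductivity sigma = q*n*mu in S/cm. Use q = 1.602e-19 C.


Step 1: sigma = q * n * mu
Step 2: sigma = 1.602e-19 * 2.60e+17 * 946
Step 3: sigma = 3.940e+01 S/cm

3.940e+01


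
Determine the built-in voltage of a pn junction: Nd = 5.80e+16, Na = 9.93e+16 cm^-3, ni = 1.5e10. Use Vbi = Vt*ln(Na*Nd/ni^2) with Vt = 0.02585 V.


Step 1: Compute Na*Nd/ni^2 = 9.93e+16 * 5.80e+16 / (1.5e10)^2 = 2.5597e+13
Step 2: ln(2.5597e+13) = 30.8735
Step 3: Vbi = 0.02585 * 30.8735 = 0.798 V

0.798


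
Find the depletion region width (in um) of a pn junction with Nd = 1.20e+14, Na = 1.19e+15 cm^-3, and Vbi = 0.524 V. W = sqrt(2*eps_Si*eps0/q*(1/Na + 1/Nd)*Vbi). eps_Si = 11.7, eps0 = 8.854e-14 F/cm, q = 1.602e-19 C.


Step 1: 1/Na + 1/Nd = 1/1.19e+15 + 1/1.20e+14 = 9.17367e-15
Step 2: 2*eps*eps0/q = 2*11.7*8.854e-14/1.602e-19 = 1.293281e+07
Step 3: W^2 = 1.293281e+07 * 9.17367e-15 * 0.524 = 6.21681e-08
Step 4: W = sqrt(6.21681e-08) = 2.493e-04 cm = 2.493 um

2.493


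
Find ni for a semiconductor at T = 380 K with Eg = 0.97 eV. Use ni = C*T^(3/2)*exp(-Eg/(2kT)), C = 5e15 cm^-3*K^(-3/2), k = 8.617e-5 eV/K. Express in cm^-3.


Step 1: Compute kT = 8.617e-5 * 380 = 0.0327446 eV
Step 2: Exponent = -Eg/(2kT) = -0.97/(2*0.0327446) = -14.81160
Step 3: T^(3/2) = 380^1.5 = 7407.56
Step 4: ni = 5e15 * 7407.56 * exp(-14.81160) = 1.37e+13 cm^-3

1.37e+13


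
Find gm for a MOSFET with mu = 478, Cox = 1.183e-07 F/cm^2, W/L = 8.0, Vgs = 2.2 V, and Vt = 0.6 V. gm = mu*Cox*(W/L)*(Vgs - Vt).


Step 1: Vov = Vgs - Vt = 2.2 - 0.6 = 1.6 V
Step 2: gm = mu * Cox * (W/L) * Vov
Step 3: gm = 478 * 1.183e-07 * 8.0 * 1.6 = 7.24e-04 S

7.24e-04


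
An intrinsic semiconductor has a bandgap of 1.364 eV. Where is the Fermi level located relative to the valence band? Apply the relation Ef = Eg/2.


Step 1: For an intrinsic semiconductor, the Fermi level sits at midgap.
Step 2: Ef = Eg / 2 = 1.364 / 2 = 0.682 eV

0.682


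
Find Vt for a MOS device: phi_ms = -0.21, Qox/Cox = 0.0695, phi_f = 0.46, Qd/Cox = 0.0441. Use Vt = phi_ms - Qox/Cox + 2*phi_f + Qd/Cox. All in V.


Step 1: Vt = phi_ms - Qox/Cox + 2*phi_f + Qd/Cox
Step 2: Vt = -0.21 - 0.0695 + 2*0.46 + 0.0441
Step 3: Vt = -0.21 - 0.0695 + 0.92 + 0.0441
Step 4: Vt = 0.6846 V

0.6846


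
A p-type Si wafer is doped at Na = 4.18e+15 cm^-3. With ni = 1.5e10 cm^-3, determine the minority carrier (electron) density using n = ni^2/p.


Step 1: Majority hole concentration p ≈ Na = 4.18e+15 cm^-3
Step 2: n = ni^2 / Na = (1.5e10)^2 / 4.18e+15
Step 3: n = 5.38e+04 cm^-3

5.38e+04


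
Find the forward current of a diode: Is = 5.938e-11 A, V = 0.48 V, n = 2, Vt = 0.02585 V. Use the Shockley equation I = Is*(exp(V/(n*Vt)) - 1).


Step 1: V/(n*Vt) = 0.48/(2*0.02585) = 9.2843
Step 2: exp(9.2843) = 1.0768e+04
Step 3: I = 5.938e-11 * (1.0768e+04 - 1) = 6.39e-07 A

6.39e-07


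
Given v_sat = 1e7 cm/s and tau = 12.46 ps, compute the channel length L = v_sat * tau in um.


Step 1: tau in seconds = 12.46 ps * 1e-12 = 1.2460e-11 s
Step 2: L = v_sat * tau = 1e7 * 1.2460e-11 = 1.2460e-04 cm
Step 3: L in um = 1.2460e-04 * 1e4 = 1.246 um

1.246


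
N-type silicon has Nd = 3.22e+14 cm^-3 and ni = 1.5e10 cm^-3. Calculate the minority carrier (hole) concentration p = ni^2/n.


Step 1: Since Nd >> ni, n ≈ Nd = 3.22e+14 cm^-3
Step 2: p = ni^2 / n = (1.5e10)^2 / 3.22e+14
Step 3: p = 2.25e20 / 3.22e+14 = 6.99e+05 cm^-3

6.99e+05


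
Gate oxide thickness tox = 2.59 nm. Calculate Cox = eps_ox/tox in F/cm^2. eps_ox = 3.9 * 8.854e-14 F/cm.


Step 1: eps_ox = 3.9 * 8.854e-14 = 3.45306e-13 F/cm
Step 2: tox in cm = 2.59 nm * 1e-7 = 2.5900e-07 cm
Step 3: Cox = 3.45306e-13 / 2.5900e-07 = 1.33e-06 F/cm^2

1.33e-06


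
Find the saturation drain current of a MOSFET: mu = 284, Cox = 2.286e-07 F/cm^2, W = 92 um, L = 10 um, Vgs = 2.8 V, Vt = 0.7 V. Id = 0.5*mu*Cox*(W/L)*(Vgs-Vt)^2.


Step 1: Overdrive voltage Vov = Vgs - Vt = 2.8 - 0.7 = 2.1 V
Step 2: W/L = 92/10 = 9.2
Step 3: Id = 0.5 * 284 * 2.286e-07 * 9.2 * 2.1^2
Step 4: Id = 1.32e-03 A

1.32e-03


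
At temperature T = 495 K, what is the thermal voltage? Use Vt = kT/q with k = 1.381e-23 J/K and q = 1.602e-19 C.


Step 1: kT = 1.381e-23 * 495 = 6.83595e-21 J
Step 2: Vt = kT/q = 6.83595e-21 / 1.602e-19
Step 3: Vt = 0.04267 V

0.04267


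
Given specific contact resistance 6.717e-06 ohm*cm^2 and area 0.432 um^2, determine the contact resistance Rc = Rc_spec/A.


Step 1: Convert area to cm^2: 0.432 um^2 = 4.3200e-09 cm^2
Step 2: Rc = Rc_spec / A = 6.717e-06 / 4.3200e-09
Step 3: Rc = 1.55e+03 ohms

1.55e+03


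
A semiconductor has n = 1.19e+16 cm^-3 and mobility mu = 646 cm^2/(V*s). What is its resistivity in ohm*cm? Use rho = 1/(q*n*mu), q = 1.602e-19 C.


Step 1: sigma = q * n * mu = 1.602e-19 * 1.19e+16 * 646 = 1.23152e+00 S/cm
Step 2: rho = 1 / sigma = 1 / 1.23152e+00 = 0.812 ohm*cm

0.812


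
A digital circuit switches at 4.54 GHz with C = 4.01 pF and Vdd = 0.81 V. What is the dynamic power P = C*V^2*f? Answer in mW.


Step 1: V^2 = 0.81^2 = 0.6561 V^2
Step 2: P = C*V^2*f = 4.01e-12 F * 0.6561 * 4.54e9 Hz
Step 3: P = 1.194456294e-02 W
Step 4: P = 11.945 mW

11.945


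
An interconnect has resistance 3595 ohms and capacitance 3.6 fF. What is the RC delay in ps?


Step 1: tau = R * C
Step 2: tau = 3595 * 3.6 fF = 3595 * 3.6e-15 F
Step 3: tau = 1.2942e-11 s = 12.942 ps

12.942


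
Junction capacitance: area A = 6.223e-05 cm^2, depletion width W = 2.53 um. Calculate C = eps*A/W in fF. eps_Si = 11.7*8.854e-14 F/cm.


Step 1: eps_Si = 11.7 * 8.854e-14 = 1.035918e-12 F/cm
Step 2: W in cm = 2.53 * 1e-4 = 2.53e-04 cm
Step 3: C = 1.035918e-12 * 6.223e-05 / 2.53e-04 = 2.548031e-13 F
Step 4: C = 254.8 fF

254.8


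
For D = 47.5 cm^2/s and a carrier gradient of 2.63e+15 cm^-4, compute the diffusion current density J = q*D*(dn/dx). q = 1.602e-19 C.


Step 1: J = q * D * (dn/dx)
Step 2: J = 1.602e-19 * 47.5 * 2.63e+15
Step 3: J = 2.00e-02 A/cm^2

2.00e-02


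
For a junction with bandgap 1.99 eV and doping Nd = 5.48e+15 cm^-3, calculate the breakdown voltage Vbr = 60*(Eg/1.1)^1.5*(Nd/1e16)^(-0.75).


Step 1: Eg/1.1 = 1.99/1.1 = 1.809091
Step 2: (Eg/1.1)^1.5 = 1.809091^1.5 = 2.433272
Step 3: (Nd/1e16)^(-0.75) = (0.548)^(-0.75) = 1.570054
Step 4: Vbr = 60 * 2.433272 * 1.570054 = 229.2 V

229.2


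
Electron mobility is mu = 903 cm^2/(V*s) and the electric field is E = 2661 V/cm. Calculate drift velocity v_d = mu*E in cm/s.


Step 1: v_d = mu * E
Step 2: v_d = 903 * 2661 = 2402883
Step 3: v_d = 2.40e+06 cm/s

2.40e+06


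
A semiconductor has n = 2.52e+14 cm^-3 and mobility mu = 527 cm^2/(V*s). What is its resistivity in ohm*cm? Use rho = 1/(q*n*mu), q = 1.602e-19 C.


Step 1: sigma = q * n * mu = 1.602e-19 * 2.52e+14 * 527 = 2.12752e-02 S/cm
Step 2: rho = 1 / sigma = 1 / 2.12752e-02 = 47 ohm*cm

47


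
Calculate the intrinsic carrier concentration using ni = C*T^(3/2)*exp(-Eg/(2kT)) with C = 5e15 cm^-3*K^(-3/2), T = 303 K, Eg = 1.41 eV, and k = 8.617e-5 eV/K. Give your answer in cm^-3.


Step 1: Compute kT = 8.617e-5 * 303 = 0.02610951 eV
Step 2: Exponent = -Eg/(2kT) = -1.41/(2*0.02610951) = -27.00166
Step 3: T^(3/2) = 303^1.5 = 5274.29
Step 4: ni = 5e15 * 5274.29 * exp(-27.00166) = 4.95e+07 cm^-3

4.95e+07


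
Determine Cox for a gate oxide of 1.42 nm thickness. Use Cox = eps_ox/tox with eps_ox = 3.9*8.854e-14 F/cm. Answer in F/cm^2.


Step 1: eps_ox = 3.9 * 8.854e-14 = 3.45306e-13 F/cm
Step 2: tox in cm = 1.42 nm * 1e-7 = 1.4200e-07 cm
Step 3: Cox = 3.45306e-13 / 1.4200e-07 = 2.43e-06 F/cm^2

2.43e-06


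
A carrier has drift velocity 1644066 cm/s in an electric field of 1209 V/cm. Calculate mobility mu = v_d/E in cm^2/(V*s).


Step 1: mu = v_d / E
Step 2: mu = 1644066 / 1209
Step 3: mu = 1359.86 cm^2/(V*s)

1359.86


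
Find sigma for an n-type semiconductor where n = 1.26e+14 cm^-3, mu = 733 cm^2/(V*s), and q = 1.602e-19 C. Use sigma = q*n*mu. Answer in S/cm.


Step 1: sigma = q * n * mu
Step 2: sigma = 1.602e-19 * 1.26e+14 * 733
Step 3: sigma = 1.480e-02 S/cm

1.480e-02


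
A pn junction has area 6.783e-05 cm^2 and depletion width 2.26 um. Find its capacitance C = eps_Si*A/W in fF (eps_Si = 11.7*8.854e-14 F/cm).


Step 1: eps_Si = 11.7 * 8.854e-14 = 1.035918e-12 F/cm
Step 2: W in cm = 2.26 * 1e-4 = 2.26e-04 cm
Step 3: C = 1.035918e-12 * 6.783e-05 / 2.26e-04 = 3.109129e-13 F
Step 4: C = 310.91 fF

310.91


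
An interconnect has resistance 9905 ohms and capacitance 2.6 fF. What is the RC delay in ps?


Step 1: tau = R * C
Step 2: tau = 9905 * 2.6 fF = 9905 * 2.6e-15 F
Step 3: tau = 2.5753e-11 s = 25.753 ps

25.753


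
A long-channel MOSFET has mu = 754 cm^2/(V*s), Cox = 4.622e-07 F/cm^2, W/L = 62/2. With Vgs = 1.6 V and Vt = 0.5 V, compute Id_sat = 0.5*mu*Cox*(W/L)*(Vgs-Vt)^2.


Step 1: Overdrive voltage Vov = Vgs - Vt = 1.6 - 0.5 = 1.1 V
Step 2: W/L = 62/2 = 31
Step 3: Id = 0.5 * 754 * 4.622e-07 * 31 * 1.1^2
Step 4: Id = 6.54e-03 A

6.54e-03


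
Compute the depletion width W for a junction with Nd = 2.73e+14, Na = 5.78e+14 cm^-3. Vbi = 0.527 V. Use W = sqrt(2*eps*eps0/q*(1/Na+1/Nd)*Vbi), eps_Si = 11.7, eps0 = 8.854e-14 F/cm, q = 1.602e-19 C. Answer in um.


Step 1: 1/Na + 1/Nd = 1/5.78e+14 + 1/2.73e+14 = 5.39311e-15
Step 2: 2*eps*eps0/q = 2*11.7*8.854e-14/1.602e-19 = 1.293281e+07
Step 3: W^2 = 1.293281e+07 * 5.39311e-15 * 0.527 = 3.67572e-08
Step 4: W = sqrt(3.67572e-08) = 1.917e-04 cm = 1.917 um

1.917


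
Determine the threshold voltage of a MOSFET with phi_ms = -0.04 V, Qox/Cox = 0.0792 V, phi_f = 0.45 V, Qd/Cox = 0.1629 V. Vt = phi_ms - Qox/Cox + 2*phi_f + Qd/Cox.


Step 1: Vt = phi_ms - Qox/Cox + 2*phi_f + Qd/Cox
Step 2: Vt = -0.04 - 0.0792 + 2*0.45 + 0.1629
Step 3: Vt = -0.04 - 0.0792 + 0.9 + 0.1629
Step 4: Vt = 0.9437 V

0.9437


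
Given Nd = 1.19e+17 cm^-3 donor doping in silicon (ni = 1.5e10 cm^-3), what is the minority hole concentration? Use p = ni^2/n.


Step 1: Since Nd >> ni, n ≈ Nd = 1.19e+17 cm^-3
Step 2: p = ni^2 / n = (1.5e10)^2 / 1.19e+17
Step 3: p = 2.25e20 / 1.19e+17 = 1.89e+03 cm^-3

1.89e+03


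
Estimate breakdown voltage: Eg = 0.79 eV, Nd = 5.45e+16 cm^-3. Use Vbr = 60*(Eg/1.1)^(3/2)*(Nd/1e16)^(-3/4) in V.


Step 1: Eg/1.1 = 0.79/1.1 = 0.718182
Step 2: (Eg/1.1)^1.5 = 0.718182^1.5 = 0.608628
Step 3: (Nd/1e16)^(-0.75) = (5.45)^(-0.75) = 0.280351
Step 4: Vbr = 60 * 0.608628 * 0.280351 = 10.2 V

10.2


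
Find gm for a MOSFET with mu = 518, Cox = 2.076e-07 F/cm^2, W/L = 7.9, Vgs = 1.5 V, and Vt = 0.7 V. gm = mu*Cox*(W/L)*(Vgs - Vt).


Step 1: Vov = Vgs - Vt = 1.5 - 0.7 = 0.8 V
Step 2: gm = mu * Cox * (W/L) * Vov
Step 3: gm = 518 * 2.076e-07 * 7.9 * 0.8 = 6.80e-04 S

6.80e-04


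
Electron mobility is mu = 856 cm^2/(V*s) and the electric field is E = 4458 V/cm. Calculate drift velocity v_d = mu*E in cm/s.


Step 1: v_d = mu * E
Step 2: v_d = 856 * 4458 = 3816048
Step 3: v_d = 3.82e+06 cm/s

3.82e+06


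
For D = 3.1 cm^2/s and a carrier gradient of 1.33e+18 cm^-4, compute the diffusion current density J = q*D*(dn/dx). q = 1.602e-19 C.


Step 1: J = q * D * (dn/dx)
Step 2: J = 1.602e-19 * 3.1 * 1.33e+18
Step 3: J = 6.61e-01 A/cm^2

6.61e-01


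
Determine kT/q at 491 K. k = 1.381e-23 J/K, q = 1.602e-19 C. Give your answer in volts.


Step 1: kT = 1.381e-23 * 491 = 6.78071e-21 J
Step 2: Vt = kT/q = 6.78071e-21 / 1.602e-19
Step 3: Vt = 0.04233 V

0.04233


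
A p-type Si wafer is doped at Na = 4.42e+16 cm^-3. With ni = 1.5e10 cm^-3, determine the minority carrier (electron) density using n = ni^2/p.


Step 1: Majority hole concentration p ≈ Na = 4.42e+16 cm^-3
Step 2: n = ni^2 / Na = (1.5e10)^2 / 4.42e+16
Step 3: n = 5.09e+03 cm^-3

5.09e+03


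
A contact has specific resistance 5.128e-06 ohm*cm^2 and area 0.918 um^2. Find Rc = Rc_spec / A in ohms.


Step 1: Convert area to cm^2: 0.918 um^2 = 9.1800e-09 cm^2
Step 2: Rc = Rc_spec / A = 5.128e-06 / 9.1800e-09
Step 3: Rc = 5.59e+02 ohms

5.59e+02


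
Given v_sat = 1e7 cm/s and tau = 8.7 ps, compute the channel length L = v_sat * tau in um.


Step 1: tau in seconds = 8.7 ps * 1e-12 = 8.7000e-12 s
Step 2: L = v_sat * tau = 1e7 * 8.7000e-12 = 8.7000e-05 cm
Step 3: L in um = 8.7000e-05 * 1e4 = 0.87 um

0.87


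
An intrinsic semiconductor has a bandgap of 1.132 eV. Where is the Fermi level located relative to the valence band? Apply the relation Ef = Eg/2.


Step 1: For an intrinsic semiconductor, the Fermi level sits at midgap.
Step 2: Ef = Eg / 2 = 1.132 / 2 = 0.566 eV

0.566


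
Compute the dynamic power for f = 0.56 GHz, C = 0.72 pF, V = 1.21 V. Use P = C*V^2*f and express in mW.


Step 1: V^2 = 1.21^2 = 1.4641 V^2
Step 2: P = C*V^2*f = 0.72e-12 F * 1.4641 * 0.56e9 Hz
Step 3: P = 5.9032512e-04 W
Step 4: P = 0.59 mW

0.59


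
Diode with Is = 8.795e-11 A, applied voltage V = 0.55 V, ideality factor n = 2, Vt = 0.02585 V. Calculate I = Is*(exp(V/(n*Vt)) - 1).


Step 1: V/(n*Vt) = 0.55/(2*0.02585) = 10.6383
Step 2: exp(10.6383) = 4.1702e+04
Step 3: I = 8.795e-11 * (4.1702e+04 - 1) = 3.67e-06 A

3.67e-06


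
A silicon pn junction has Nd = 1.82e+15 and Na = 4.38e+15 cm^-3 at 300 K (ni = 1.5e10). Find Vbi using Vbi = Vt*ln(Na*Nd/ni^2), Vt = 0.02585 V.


Step 1: Compute Na*Nd/ni^2 = 4.38e+15 * 1.82e+15 / (1.5e10)^2 = 3.5429e+10
Step 2: ln(3.5429e+10) = 24.2908
Step 3: Vbi = 0.02585 * 24.2908 = 0.628 V

0.628


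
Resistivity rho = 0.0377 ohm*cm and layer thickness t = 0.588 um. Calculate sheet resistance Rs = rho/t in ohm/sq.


Step 1: Convert thickness to cm: t = 0.588 um = 5.8800e-05 cm
Step 2: Rs = rho / t = 0.0377 / 5.8800e-05
Step 3: Rs = 641.2 ohm/sq

641.2


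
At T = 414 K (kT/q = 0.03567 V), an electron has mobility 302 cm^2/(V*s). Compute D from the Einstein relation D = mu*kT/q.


Step 1: D = mu * (kT/q)
Step 2: D = 302 * 0.03567
Step 3: D = 10.77 cm^2/s

10.77


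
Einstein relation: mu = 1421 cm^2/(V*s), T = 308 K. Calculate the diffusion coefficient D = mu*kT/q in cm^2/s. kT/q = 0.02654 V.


Step 1: D = mu * (kT/q)
Step 2: D = 1421 * 0.02654
Step 3: D = 37.71 cm^2/s

37.71


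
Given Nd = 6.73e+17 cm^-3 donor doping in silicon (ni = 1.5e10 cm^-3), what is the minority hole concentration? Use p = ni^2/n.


Step 1: Since Nd >> ni, n ≈ Nd = 6.73e+17 cm^-3
Step 2: p = ni^2 / n = (1.5e10)^2 / 6.73e+17
Step 3: p = 2.25e20 / 6.73e+17 = 3.34e+02 cm^-3

3.34e+02


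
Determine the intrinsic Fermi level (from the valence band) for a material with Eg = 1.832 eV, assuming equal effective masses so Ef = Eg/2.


Step 1: For an intrinsic semiconductor, the Fermi level sits at midgap.
Step 2: Ef = Eg / 2 = 1.832 / 2 = 0.916 eV

0.916


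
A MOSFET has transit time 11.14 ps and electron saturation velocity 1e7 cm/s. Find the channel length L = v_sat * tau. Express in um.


Step 1: tau in seconds = 11.14 ps * 1e-12 = 1.1140e-11 s
Step 2: L = v_sat * tau = 1e7 * 1.1140e-11 = 1.1140e-04 cm
Step 3: L in um = 1.1140e-04 * 1e4 = 1.114 um

1.114


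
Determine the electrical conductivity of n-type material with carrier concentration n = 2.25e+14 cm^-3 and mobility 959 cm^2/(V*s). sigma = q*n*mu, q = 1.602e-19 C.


Step 1: sigma = q * n * mu
Step 2: sigma = 1.602e-19 * 2.25e+14 * 959
Step 3: sigma = 3.457e-02 S/cm

3.457e-02


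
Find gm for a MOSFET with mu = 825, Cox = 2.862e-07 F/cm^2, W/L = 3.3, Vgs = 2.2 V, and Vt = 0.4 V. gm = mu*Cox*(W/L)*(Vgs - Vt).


Step 1: Vov = Vgs - Vt = 2.2 - 0.4 = 1.8 V
Step 2: gm = mu * Cox * (W/L) * Vov
Step 3: gm = 825 * 2.862e-07 * 3.3 * 1.8 = 1.40e-03 S

1.40e-03


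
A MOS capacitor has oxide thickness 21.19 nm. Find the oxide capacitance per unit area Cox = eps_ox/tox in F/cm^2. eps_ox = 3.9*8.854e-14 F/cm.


Step 1: eps_ox = 3.9 * 8.854e-14 = 3.45306e-13 F/cm
Step 2: tox in cm = 21.19 nm * 1e-7 = 2.1190e-06 cm
Step 3: Cox = 3.45306e-13 / 2.1190e-06 = 1.63e-07 F/cm^2

1.63e-07


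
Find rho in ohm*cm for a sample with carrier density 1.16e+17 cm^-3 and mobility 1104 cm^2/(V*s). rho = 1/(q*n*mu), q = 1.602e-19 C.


Step 1: sigma = q * n * mu = 1.602e-19 * 1.16e+17 * 1104 = 2.05159e+01 S/cm
Step 2: rho = 1 / sigma = 1 / 2.05159e+01 = 0.04874 ohm*cm

0.04874


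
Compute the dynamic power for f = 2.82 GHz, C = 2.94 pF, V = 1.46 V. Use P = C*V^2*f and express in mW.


Step 1: V^2 = 1.46^2 = 2.1316 V^2
Step 2: P = C*V^2*f = 2.94e-12 F * 2.1316 * 2.82e9 Hz
Step 3: P = 1.767266928e-02 W
Step 4: P = 17.673 mW

17.673


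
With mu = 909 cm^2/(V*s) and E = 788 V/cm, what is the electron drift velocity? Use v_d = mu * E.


Step 1: v_d = mu * E
Step 2: v_d = 909 * 788 = 716292
Step 3: v_d = 7.16e+05 cm/s

7.16e+05


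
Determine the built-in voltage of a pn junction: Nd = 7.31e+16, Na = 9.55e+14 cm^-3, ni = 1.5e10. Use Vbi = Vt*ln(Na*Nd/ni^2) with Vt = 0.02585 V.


Step 1: Compute Na*Nd/ni^2 = 9.55e+14 * 7.31e+16 / (1.5e10)^2 = 3.1027e+11
Step 2: ln(3.1027e+11) = 26.4607
Step 3: Vbi = 0.02585 * 26.4607 = 0.684 V

0.684


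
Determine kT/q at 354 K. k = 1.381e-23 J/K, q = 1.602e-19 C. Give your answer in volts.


Step 1: kT = 1.381e-23 * 354 = 4.88874e-21 J
Step 2: Vt = kT/q = 4.88874e-21 / 1.602e-19
Step 3: Vt = 0.03052 V

0.03052


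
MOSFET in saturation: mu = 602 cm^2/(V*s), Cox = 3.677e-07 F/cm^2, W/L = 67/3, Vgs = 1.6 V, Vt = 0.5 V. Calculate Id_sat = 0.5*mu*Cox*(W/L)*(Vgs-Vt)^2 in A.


Step 1: Overdrive voltage Vov = Vgs - Vt = 1.6 - 0.5 = 1.1 V
Step 2: W/L = 67/3 = 22.3333
Step 3: Id = 0.5 * 602 * 3.677e-07 * 22.3333 * 1.1^2
Step 4: Id = 2.99e-03 A

2.99e-03


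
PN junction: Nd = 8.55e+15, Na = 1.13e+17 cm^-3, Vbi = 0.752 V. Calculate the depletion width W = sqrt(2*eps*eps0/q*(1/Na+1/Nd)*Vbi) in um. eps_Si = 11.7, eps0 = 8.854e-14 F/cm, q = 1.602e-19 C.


Step 1: 1/Na + 1/Nd = 1/1.13e+17 + 1/8.55e+15 = 1.25809e-16
Step 2: 2*eps*eps0/q = 2*11.7*8.854e-14/1.602e-19 = 1.293281e+07
Step 3: W^2 = 1.293281e+07 * 1.25809e-16 * 0.752 = 1.22355e-09
Step 4: W = sqrt(1.22355e-09) = 3.498e-05 cm = 0.3498 um

0.3498


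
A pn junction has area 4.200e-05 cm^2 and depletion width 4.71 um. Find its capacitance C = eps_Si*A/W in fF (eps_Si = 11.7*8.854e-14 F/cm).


Step 1: eps_Si = 11.7 * 8.854e-14 = 1.035918e-12 F/cm
Step 2: W in cm = 4.71 * 1e-4 = 4.71e-04 cm
Step 3: C = 1.035918e-12 * 4.200e-05 / 4.71e-04 = 9.237485e-14 F
Step 4: C = 92.37 fF

92.37


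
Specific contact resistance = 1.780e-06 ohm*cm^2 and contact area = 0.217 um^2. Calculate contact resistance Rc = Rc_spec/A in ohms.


Step 1: Convert area to cm^2: 0.217 um^2 = 2.1700e-09 cm^2
Step 2: Rc = Rc_spec / A = 1.780e-06 / 2.1700e-09
Step 3: Rc = 8.20e+02 ohms

8.20e+02


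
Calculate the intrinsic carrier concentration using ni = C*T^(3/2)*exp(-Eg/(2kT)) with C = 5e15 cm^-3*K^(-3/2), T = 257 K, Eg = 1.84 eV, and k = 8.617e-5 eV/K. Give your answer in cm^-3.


Step 1: Compute kT = 8.617e-5 * 257 = 0.02214569 eV
Step 2: Exponent = -Eg/(2kT) = -1.84/(2*0.02214569) = -41.54307
Step 3: T^(3/2) = 257^1.5 = 4120.02
Step 4: ni = 5e15 * 4120.02 * exp(-41.54307) = 1.87e+01 cm^-3

1.87e+01


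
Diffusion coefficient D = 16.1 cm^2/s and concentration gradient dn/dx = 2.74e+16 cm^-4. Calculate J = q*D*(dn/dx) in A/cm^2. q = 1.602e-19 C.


Step 1: J = q * D * (dn/dx)
Step 2: J = 1.602e-19 * 16.1 * 2.74e+16
Step 3: J = 7.07e-02 A/cm^2

7.07e-02


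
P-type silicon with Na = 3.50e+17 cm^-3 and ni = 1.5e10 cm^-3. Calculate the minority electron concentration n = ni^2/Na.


Step 1: Majority hole concentration p ≈ Na = 3.50e+17 cm^-3
Step 2: n = ni^2 / Na = (1.5e10)^2 / 3.50e+17
Step 3: n = 6.43e+02 cm^-3

6.43e+02


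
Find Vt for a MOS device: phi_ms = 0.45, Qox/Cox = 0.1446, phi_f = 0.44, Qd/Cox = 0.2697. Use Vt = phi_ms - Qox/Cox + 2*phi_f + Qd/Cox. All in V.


Step 1: Vt = phi_ms - Qox/Cox + 2*phi_f + Qd/Cox
Step 2: Vt = 0.45 - 0.1446 + 2*0.44 + 0.2697
Step 3: Vt = 0.45 - 0.1446 + 0.88 + 0.2697
Step 4: Vt = 1.4551 V

1.4551


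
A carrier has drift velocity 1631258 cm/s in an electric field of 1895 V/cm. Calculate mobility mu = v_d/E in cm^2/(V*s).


Step 1: mu = v_d / E
Step 2: mu = 1631258 / 1895
Step 3: mu = 860.82 cm^2/(V*s)

860.82


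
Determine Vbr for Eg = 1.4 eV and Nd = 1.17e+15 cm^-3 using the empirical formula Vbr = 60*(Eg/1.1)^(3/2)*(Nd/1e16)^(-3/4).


Step 1: Eg/1.1 = 1.4/1.1 = 1.272727
Step 2: (Eg/1.1)^1.5 = 1.272727^1.5 = 1.435830
Step 3: (Nd/1e16)^(-0.75) = (0.117)^(-0.75) = 4.998741
Step 4: Vbr = 60 * 1.435830 * 4.998741 = 430.6 V

430.6


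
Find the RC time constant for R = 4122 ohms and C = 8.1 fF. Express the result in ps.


Step 1: tau = R * C
Step 2: tau = 4122 * 8.1 fF = 4122 * 8.1e-15 F
Step 3: tau = 3.33882e-11 s = 33.3882 ps

33.3882


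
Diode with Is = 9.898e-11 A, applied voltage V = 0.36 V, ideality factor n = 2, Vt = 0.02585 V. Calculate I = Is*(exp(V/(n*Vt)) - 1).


Step 1: V/(n*Vt) = 0.36/(2*0.02585) = 6.9632
Step 2: exp(6.9632) = 1.0570e+03
Step 3: I = 9.898e-11 * (1.0570e+03 - 1) = 1.05e-07 A

1.05e-07


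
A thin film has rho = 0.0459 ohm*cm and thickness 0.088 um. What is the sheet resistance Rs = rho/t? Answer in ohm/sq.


Step 1: Convert thickness to cm: t = 0.088 um = 8.8000e-06 cm
Step 2: Rs = rho / t = 0.0459 / 8.8000e-06
Step 3: Rs = 5215.9 ohm/sq

5215.9


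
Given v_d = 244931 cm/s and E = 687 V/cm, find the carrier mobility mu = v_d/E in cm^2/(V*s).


Step 1: mu = v_d / E
Step 2: mu = 244931 / 687
Step 3: mu = 356.52 cm^2/(V*s)

356.52


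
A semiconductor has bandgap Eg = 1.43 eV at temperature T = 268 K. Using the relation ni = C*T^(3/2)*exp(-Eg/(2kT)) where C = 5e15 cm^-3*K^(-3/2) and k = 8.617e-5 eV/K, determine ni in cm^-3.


Step 1: Compute kT = 8.617e-5 * 268 = 0.02309356 eV
Step 2: Exponent = -Eg/(2kT) = -1.43/(2*0.02309356) = -30.96101
Step 3: T^(3/2) = 268^1.5 = 4387.35
Step 4: ni = 5e15 * 4387.35 * exp(-30.96101) = 7.85e+05 cm^-3

7.85e+05


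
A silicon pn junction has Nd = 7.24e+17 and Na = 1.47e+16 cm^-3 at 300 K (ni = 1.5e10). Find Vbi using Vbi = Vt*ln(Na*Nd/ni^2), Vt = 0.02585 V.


Step 1: Compute Na*Nd/ni^2 = 1.47e+16 * 7.24e+17 / (1.5e10)^2 = 4.7301e+13
Step 2: ln(4.7301e+13) = 31.4876
Step 3: Vbi = 0.02585 * 31.4876 = 0.814 V

0.814


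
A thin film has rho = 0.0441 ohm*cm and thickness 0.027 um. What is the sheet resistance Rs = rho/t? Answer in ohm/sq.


Step 1: Convert thickness to cm: t = 0.027 um = 2.7000e-06 cm
Step 2: Rs = rho / t = 0.0441 / 2.7000e-06
Step 3: Rs = 16333.3 ohm/sq

16333.3


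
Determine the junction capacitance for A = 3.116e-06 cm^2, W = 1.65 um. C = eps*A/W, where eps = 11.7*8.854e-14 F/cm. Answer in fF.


Step 1: eps_Si = 11.7 * 8.854e-14 = 1.035918e-12 F/cm
Step 2: W in cm = 1.65 * 1e-4 = 1.65e-04 cm
Step 3: C = 1.035918e-12 * 3.116e-06 / 1.65e-04 = 1.956315e-14 F
Step 4: C = 19.56 fF

19.56


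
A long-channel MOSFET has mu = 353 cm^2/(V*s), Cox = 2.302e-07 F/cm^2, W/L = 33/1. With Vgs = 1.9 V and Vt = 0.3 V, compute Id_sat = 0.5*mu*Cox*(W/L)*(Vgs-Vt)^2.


Step 1: Overdrive voltage Vov = Vgs - Vt = 1.9 - 0.3 = 1.6 V
Step 2: W/L = 33/1 = 33
Step 3: Id = 0.5 * 353 * 2.302e-07 * 33 * 1.6^2
Step 4: Id = 3.43e-03 A

3.43e-03


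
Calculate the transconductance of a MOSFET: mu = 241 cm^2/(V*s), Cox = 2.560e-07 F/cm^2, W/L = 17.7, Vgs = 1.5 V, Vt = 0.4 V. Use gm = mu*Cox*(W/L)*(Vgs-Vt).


Step 1: Vov = Vgs - Vt = 1.5 - 0.4 = 1.1 V
Step 2: gm = mu * Cox * (W/L) * Vov
Step 3: gm = 241 * 2.560e-07 * 17.7 * 1.1 = 1.20e-03 S

1.20e-03


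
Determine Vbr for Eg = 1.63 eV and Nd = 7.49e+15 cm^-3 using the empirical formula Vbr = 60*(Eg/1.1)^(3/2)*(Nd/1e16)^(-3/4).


Step 1: Eg/1.1 = 1.63/1.1 = 1.481818
Step 2: (Eg/1.1)^1.5 = 1.481818^1.5 = 1.803816
Step 3: (Nd/1e16)^(-0.75) = (0.749)^(-0.75) = 1.242049
Step 4: Vbr = 60 * 1.803816 * 1.242049 = 134.4 V

134.4
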